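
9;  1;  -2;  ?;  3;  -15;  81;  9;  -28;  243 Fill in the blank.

Taking every 3rd term gives 3 separate tracks.
Stream A: 9, ?, 81, 243 — geometric, ×3 each step.
Stream B: 1, 3, 9 — successive powers of 3.
Stream C: -2, -15, -28 — arithmetic, step −13.
So the missing entry in stream A is 27.

27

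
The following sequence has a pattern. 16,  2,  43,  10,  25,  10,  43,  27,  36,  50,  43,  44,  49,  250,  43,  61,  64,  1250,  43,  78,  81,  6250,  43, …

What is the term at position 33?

144

Split by position mod 4: positions 1, 5, 9, … form one track, and each other residue class forms its own.
Stream A: 16, 25, 36, 49, 64, 81. Consecutive squares n² from n = 4.
Stream B: 2, 10, 50, 250, 1250, 6250. Geometric, ×5 each step.
Stream C: 43, 43, 43, 43, 43, 43. The constant sequence 43.
Stream D: 10, 27, 44, 61, 78. Adding 17 each time.
The 33rd slot belongs to stream A; its 9th term is 144.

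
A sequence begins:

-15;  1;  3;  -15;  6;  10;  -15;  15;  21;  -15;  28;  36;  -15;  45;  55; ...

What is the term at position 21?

Positions follow the repeating pattern ABB; grouping by letter gives 2 tracks.
Track A: -15, -15, -15, -15, -15 (the constant sequence -15).
Track B: 1, 3, 6, 10, 15, 21, 28, 36, 45, 55 (triangular numbers n(n+1)/2 for n = 1, 2, …).
Position 21 falls in track B as its term 14, giving 105.

105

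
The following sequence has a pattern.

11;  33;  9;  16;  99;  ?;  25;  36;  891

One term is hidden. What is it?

297

The slot pattern repeats as AABB (period 4), so there are 2 interleaved tracks.
Stream A: 11, 33, 99, ?, 891 (a geometric progression (common ratio 3)).
Stream B: 9, 16, 25, 36 (the squares 3², 4², 5², …).
Stream A's pattern makes the blank 297.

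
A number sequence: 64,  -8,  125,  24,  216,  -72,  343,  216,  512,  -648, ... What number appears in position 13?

The terms cycle through 2 interleaved subsequences.
Track A: 64, 125, 216, 343, 512 (perfect cubes starting at 4³).
Track B: -8, 24, -72, 216, -648 (geometric, ×-3 each step).
Term 13 comes from track A (its 7th entry): 1000.

1000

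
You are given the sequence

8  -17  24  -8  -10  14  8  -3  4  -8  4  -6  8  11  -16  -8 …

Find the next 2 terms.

Split by position mod 3: positions 1, 4, 7, … form one track, and each other residue class forms its own.
Stream A: 8, -8, 8, -8, 8, -8 (the oscillation 8·(−1)^(n+1)).
Stream B: -17, -10, -3, 4, 11 (arithmetic, step +7).
Stream C: 24, 14, 4, -6, -16 (linear: a_n = 34 − 10·n).
The 17th slot belongs to stream B; its 6th term is 18.
Term 18 comes from stream C (its 6th entry): -26.

18, -26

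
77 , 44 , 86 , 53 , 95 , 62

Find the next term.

104

Positions 1, 3, 5, … form one subsequence and positions 2, 4, 6, … form another.
Track A: 77, 86, 95. Linear: a_n = 68 + 9·n.
Track B: 44, 53, 62. Adding 9 each time.
Position 7 falls in track A as its term 4, giving 104.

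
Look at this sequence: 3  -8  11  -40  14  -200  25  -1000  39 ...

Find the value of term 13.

Split by position mod 2 into 2 tracks.
Subsequence A: 3, 11, 14, 25, 39 (each term equals the sum of the previous two).
Subsequence B: -8, -40, -200, -1000 (a geometric progression (common ratio 5)).
Position 13 → subsequence A, term 7 = 103.

103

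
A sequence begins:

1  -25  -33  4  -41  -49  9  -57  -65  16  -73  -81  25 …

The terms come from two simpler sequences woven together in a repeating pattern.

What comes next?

Reading positions in blocks of 3 reveals the pattern ABB — 2 tracks woven together.
Subsequence A is 1, 4, 9, 16, 25, which is consecutive squares n² from n = 1.
Subsequence B is -25, -33, -41, -49, -57, -65, -73, -81, which is arithmetic, step −8.
The 14th slot belongs to subsequence B; its 9th term is -89.

-89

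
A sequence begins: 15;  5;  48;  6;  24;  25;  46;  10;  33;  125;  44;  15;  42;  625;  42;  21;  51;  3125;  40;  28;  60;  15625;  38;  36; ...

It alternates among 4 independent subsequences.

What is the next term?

69

Split by position mod 4 into 4 tracks.
Track A = 15, 24, 33, 42, 51, 60: arithmetic, step +9.
Track B = 5, 25, 125, 625, 3125, 15625: powers of 5.
Track C = 48, 46, 44, 42, 40, 38: arithmetic with common difference −2.
Track D = 6, 10, 15, 21, 28, 36: the triangular numbers T_3, T_4, ….
Position 25 falls in track A as its term 7, giving 69.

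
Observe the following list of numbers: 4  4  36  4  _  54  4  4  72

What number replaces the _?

4

The slot pattern repeats as AAB (period 3), so there are 2 interleaved tracks.
Stream A: 4, 4, 4, ?, 4, 4 (constant 4).
Stream B: 36, 54, 72 (arithmetic, step +18).
Filling stream A at index 4 by its rule yields 4.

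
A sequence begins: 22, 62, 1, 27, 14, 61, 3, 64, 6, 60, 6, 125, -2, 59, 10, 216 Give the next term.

-10

Read the sequence 4 terms at a time; column i is its own pattern.
Stream A is 22, 14, 6, -2, which is subtracting 8 each time.
Stream B is 62, 61, 60, 59, which is arithmetic with common difference −1.
Stream C is 1, 3, 6, 10, which is the triangular numbers T_1, T_2, ….
Stream D is 27, 64, 125, 216, which is the cubes 3³, 4³, 5³, ….
Term 17 comes from stream A (its 5th entry): -10.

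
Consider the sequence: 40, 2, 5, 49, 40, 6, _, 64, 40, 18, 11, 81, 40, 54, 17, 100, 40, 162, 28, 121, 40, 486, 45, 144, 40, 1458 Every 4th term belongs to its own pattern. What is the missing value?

6

Read the sequence 4 terms at a time; column i is its own pattern.
Track A = 40, 40, 40, 40, 40, 40, 40: always 40.
Track B = 2, 6, 18, 54, 162, 486, 1458: multiplying by 3 each time.
Track C = 5, ?, 11, 17, 28, 45: Fibonacci-style (each term is the sum of the two before it).
Track D = 49, 64, 81, 100, 121, 144: perfect squares starting at 7².
So the missing entry in track C is 6.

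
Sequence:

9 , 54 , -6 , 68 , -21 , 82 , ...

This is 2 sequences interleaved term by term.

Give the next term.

-36

Split by position mod 2 into 2 tracks.
Track A = 9, -6, -21: linear: a_n = 24 − 15·n.
Track B = 54, 68, 82: linear: a_n = 40 + 14·n.
Position 7 falls in track A as its term 4, giving -36.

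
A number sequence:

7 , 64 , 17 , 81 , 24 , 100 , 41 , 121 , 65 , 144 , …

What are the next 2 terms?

106, 169

The terms cycle through 2 interleaved subsequences.
Track A: 7, 17, 24, 41, 65 (a Fibonacci-like recurrence a_n = a_{n-1} + a_{n-2}).
Track B: 64, 81, 100, 121, 144 (the squares 8², 9², 10², …).
Term 11 comes from track A (its 6th entry): 106.
Position 12 → track B, term 6 = 169.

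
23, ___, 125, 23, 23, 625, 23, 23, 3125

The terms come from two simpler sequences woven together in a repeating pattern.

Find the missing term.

23

The slot pattern repeats as AAB (period 3), so there are 2 interleaved tracks.
Track A: 23, ?, 23, 23, 23, 23 (constant 23).
Track B: 125, 625, 3125 (powers 5^3, 5^4, 5^5, …).
Track A's pattern makes the blank 23.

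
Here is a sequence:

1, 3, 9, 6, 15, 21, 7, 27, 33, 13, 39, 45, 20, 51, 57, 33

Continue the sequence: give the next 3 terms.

Positions follow the repeating pattern ABB; grouping by letter gives 2 tracks.
Track A is 1, 6, 7, 13, 20, 33, which is a Fibonacci-like recurrence a_n = a_{n-1} + a_{n-2}.
Track B is 3, 9, 15, 21, 27, 33, 39, 45, 51, 57, which is arithmetic, step +6.
Position 17 → track B, term 11 = 63.
The 18th slot belongs to track B; its 12th term is 69.
Position 19 → track A, term 7 = 53.

63, 69, 53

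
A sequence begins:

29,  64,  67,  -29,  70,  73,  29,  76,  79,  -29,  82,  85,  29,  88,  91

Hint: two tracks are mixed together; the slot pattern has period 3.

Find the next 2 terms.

The slot pattern repeats as ABB (period 3), so there are 2 interleaved tracks.
Subsequence A: 29, -29, 29, -29, 29. The oscillation 29·(−1)^(n+1).
Subsequence B: 64, 67, 70, 73, 76, 79, 82, 85, 88, 91. Linear: a_n = 61 + 3·n.
Position 16 → subsequence A, term 6 = -29.
Term 17 comes from subsequence B (its 11th entry): 94.

-29, 94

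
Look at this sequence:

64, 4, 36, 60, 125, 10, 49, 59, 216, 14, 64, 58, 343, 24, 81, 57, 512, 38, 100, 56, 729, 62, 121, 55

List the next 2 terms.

1000, 100

Read the sequence 4 terms at a time; column i is its own pattern.
Subsequence A: 64, 125, 216, 343, 512, 729 — consecutive cubes n³ from n = 4.
Subsequence B: 4, 10, 14, 24, 38, 62 — a Fibonacci-like recurrence a_n = a_{n-1} + a_{n-2}.
Subsequence C: 36, 49, 64, 81, 100, 121 — the squares 6², 7², 8², ….
Subsequence D: 60, 59, 58, 57, 56, 55 — arithmetic with common difference −1.
The 25th slot belongs to subsequence A; its 7th term is 1000.
The 26th slot belongs to subsequence B; its 7th term is 100.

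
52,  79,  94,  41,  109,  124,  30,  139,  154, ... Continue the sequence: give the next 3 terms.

Reading positions in blocks of 3 reveals the pattern ABB — 2 tracks woven together.
Track A is 52, 41, 30, which is subtracting 11 each time.
Track B is 79, 94, 109, 124, 139, 154, which is adding 15 each time.
Term 10 comes from track A (its 4th entry): 19.
Term 11 comes from track B (its 7th entry): 169.
Position 12 → track B, term 8 = 184.

19, 169, 184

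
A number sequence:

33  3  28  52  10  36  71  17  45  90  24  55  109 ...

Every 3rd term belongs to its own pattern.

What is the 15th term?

66

Read the sequence 3 terms at a time; column i is its own pattern.
Track A: 33, 52, 71, 90, 109 — arithmetic with common difference +19.
Track B: 3, 10, 17, 24 — linear: a_n = -4 + 7·n.
Track C: 28, 36, 45, 55 — triangular numbers starting at T_7.
Term 15 comes from track C (its 5th entry): 66.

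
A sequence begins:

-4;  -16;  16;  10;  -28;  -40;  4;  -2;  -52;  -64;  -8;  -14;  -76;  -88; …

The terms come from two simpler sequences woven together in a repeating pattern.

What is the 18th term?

-112

Positions follow the repeating pattern AABB; grouping by letter gives 2 tracks.
Subsequence A: -4, -16, -28, -40, -52, -64, -76, -88 — arithmetic, step −12.
Subsequence B: 16, 10, 4, -2, -8, -14 — arithmetic, step −6.
The 18th slot belongs to subsequence A; its 10th term is -112.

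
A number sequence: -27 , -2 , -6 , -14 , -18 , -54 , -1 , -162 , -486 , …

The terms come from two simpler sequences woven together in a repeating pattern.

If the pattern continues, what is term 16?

Reading positions in blocks of 3 reveals the pattern ABB — 2 tracks woven together.
Stream A: -27, -14, -1 (adding 13 each time).
Stream B: -2, -6, -18, -54, -162, -486 (geometric, ×3 each step).
The 16th slot belongs to stream A; its 6th term is 38.

38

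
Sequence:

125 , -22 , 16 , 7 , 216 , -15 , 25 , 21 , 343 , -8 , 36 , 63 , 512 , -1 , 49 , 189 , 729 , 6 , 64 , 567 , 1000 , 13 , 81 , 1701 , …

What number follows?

1331

Read the sequence 4 terms at a time; column i is its own pattern.
Stream A is 125, 216, 343, 512, 729, 1000, which is the cubes 5³, 6³, 7³, ….
Stream B is -22, -15, -8, -1, 6, 13, which is adding 7 each time.
Stream C is 16, 25, 36, 49, 64, 81, which is the squares 4², 5², 6², ….
Stream D is 7, 21, 63, 189, 567, 1701, which is a geometric progression (common ratio 3).
Position 25 falls in stream A as its term 7, giving 1331.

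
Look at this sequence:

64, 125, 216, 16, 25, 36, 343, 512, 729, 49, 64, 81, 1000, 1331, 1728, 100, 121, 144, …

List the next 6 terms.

2197, 2744, 3375, 169, 196, 225

The slot pattern repeats as AAABBB (period 6), so there are 2 interleaved tracks.
Subsequence A: 64, 125, 216, 343, 512, 729, 1000, 1331, 1728. Consecutive cubes n³ from n = 4.
Subsequence B: 16, 25, 36, 49, 64, 81, 100, 121, 144. The squares 4², 5², 6², ….
Term 19 comes from subsequence A (its 10th entry): 2197.
Position 20 falls in subsequence A as its term 11, giving 2744.
The 21st slot belongs to subsequence A; its 12th term is 3375.
The 22nd slot belongs to subsequence B; its 10th term is 169.
Position 23 falls in subsequence B as its term 11, giving 196.
Position 24 falls in subsequence B as its term 12, giving 225.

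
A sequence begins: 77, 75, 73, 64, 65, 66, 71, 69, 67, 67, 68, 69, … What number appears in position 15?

Positions follow the repeating pattern AAABBB; grouping by letter gives 2 tracks.
Track A = 77, 75, 73, 71, 69, 67: linear: a_n = 79 − 2·n.
Track B = 64, 65, 66, 67, 68, 69: linear: a_n = 63 + n.
Position 15 falls in track A as its term 9, giving 61.

61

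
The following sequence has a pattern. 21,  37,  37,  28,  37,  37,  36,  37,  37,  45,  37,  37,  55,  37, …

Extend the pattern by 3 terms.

Reading positions in blocks of 3 reveals the pattern ABB — 2 tracks woven together.
Track A: 21, 28, 36, 45, 55. Triangular numbers n(n+1)/2 for n = 6, 7, ….
Track B: 37, 37, 37, 37, 37, 37, 37, 37, 37. The constant sequence 37.
Position 15 → track B, term 10 = 37.
Term 16 comes from track A (its 6th entry): 66.
Position 17 falls in track B as its term 11, giving 37.

37, 66, 37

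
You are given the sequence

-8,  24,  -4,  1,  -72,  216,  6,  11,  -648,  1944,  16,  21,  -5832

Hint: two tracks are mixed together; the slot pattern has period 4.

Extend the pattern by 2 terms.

17496, 26

Positions follow the repeating pattern AABB; grouping by letter gives 2 tracks.
Subsequence A: -8, 24, -72, 216, -648, 1944, -5832. Geometric, ×-3 each step.
Subsequence B: -4, 1, 6, 11, 16, 21. Linear: a_n = -9 + 5·n.
Term 14 comes from subsequence A (its 8th entry): 17496.
Position 15 falls in subsequence B as its term 7, giving 26.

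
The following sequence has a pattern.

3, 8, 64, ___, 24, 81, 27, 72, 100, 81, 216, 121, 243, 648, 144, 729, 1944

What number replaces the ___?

9

Taking every 3rd term gives 3 separate tracks.
Stream A = 3, ?, 27, 81, 243, 729: powers 3^1, 3^2, 3^3, ….
Stream B = 8, 24, 72, 216, 648, 1944: multiplying by 3 each time.
Stream C = 64, 81, 100, 121, 144: the squares 8², 9², 10², ….
Stream A's pattern makes the blank 9.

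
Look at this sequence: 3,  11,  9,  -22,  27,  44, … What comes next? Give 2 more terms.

81, -88

The terms cycle through 2 interleaved subsequences.
Track A: 3, 9, 27 (powers 3^1, 3^2, 3^3, …).
Track B: 11, -22, 44 (multiplying by -2 each time).
Position 7 falls in track A as its term 4, giving 81.
Term 8 comes from track B (its 4th entry): -88.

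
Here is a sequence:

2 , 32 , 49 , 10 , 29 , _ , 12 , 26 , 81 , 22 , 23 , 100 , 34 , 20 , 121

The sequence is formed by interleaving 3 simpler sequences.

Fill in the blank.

Split by position mod 3: positions 1, 4, 7, … form one track, and each other residue class forms its own.
Track A = 2, 10, 12, 22, 34: each term equals the sum of the previous two.
Track B = 32, 29, 26, 23, 20: linear: a_n = 35 − 3·n.
Track C = 49, ?, 81, 100, 121: the squares 7², 8², 9², ….
Filling track C at index 2 by its rule yields 64.

64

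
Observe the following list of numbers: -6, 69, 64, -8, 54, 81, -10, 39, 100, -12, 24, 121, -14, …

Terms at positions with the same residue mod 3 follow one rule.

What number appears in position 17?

The terms cycle through 3 interleaved subsequences.
Track A: -6, -8, -10, -12, -14 (subtracting 2 each time).
Track B: 69, 54, 39, 24 (arithmetic, step −15).
Track C: 64, 81, 100, 121 (the squares 8², 9², 10², …).
Position 17 → track B, term 6 = -6.

-6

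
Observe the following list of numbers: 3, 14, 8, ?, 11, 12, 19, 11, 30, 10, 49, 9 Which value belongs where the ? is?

13

Split by position mod 2 into 2 tracks.
Stream A: 3, 8, 11, 19, 30, 49 (Fibonacci-style (each term is the sum of the two before it)).
Stream B: 14, ?, 12, 11, 10, 9 (arithmetic with common difference −1).
So the missing entry in stream B is 13.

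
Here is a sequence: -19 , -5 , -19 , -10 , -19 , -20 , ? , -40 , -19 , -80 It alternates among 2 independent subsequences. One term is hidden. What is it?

-19

The terms cycle through 2 interleaved subsequences.
Subsequence A: -19, -19, -19, ?, -19. Always -19.
Subsequence B: -5, -10, -20, -40, -80. A geometric progression (common ratio 2).
Subsequence A's pattern makes the blank -19.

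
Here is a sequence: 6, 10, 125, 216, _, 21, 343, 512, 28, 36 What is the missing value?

15

The slot pattern repeats as AABB (period 4), so there are 2 interleaved tracks.
Track A is 6, 10, ?, 21, 28, 36, which is triangular numbers n(n+1)/2 for n = 3, 4, ….
Track B is 125, 216, 343, 512, which is the cubes 5³, 6³, 7³, ….
Filling track A at index 3 by its rule yields 15.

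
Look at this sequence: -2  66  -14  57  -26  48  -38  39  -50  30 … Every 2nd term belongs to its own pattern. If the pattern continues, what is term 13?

-74

Positions 1, 3, 5, … form one subsequence and positions 2, 4, 6, … form another.
Track A = -2, -14, -26, -38, -50: arithmetic, step −12.
Track B = 66, 57, 48, 39, 30: linear: a_n = 75 − 9·n.
Position 13 → track A, term 7 = -74.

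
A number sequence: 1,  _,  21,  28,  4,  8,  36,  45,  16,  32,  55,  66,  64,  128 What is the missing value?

2

Positions follow the repeating pattern AABB; grouping by letter gives 2 tracks.
Track A: 1, ?, 4, 8, 16, 32, 64, 128 (powers of 2).
Track B: 21, 28, 36, 45, 55, 66 (triangular numbers n(n+1)/2 for n = 6, 7, …).
Track A's pattern makes the blank 2.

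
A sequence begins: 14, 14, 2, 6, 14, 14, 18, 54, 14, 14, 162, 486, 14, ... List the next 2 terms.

Positions follow the repeating pattern AABB; grouping by letter gives 2 tracks.
Stream A: 14, 14, 14, 14, 14, 14, 14. Constant 14.
Stream B: 2, 6, 18, 54, 162, 486. A geometric progression (common ratio 3).
Position 14 → stream A, term 8 = 14.
Position 15 → stream B, term 7 = 1458.

14, 1458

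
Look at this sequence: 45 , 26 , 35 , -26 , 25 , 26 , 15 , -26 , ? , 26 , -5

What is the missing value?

Odd-indexed and even-indexed terms follow separate rules.
Track A is 45, 35, 25, 15, ?, -5, which is arithmetic, step −10.
Track B is 26, -26, 26, -26, 26, which is the oscillation 26·(−1)^(n+1).
So the missing entry in track A is 5.

5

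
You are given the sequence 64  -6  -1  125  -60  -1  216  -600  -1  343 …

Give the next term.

-6000

Taking every 3rd term gives 3 separate tracks.
Subsequence A: 64, 125, 216, 343 — the cubes 4³, 5³, 6³, ….
Subsequence B: -6, -60, -600 — geometric with ratio 10.
Subsequence C: -1, -1, -1 — the constant sequence -1.
The 11th slot belongs to subsequence B; its 4th term is -6000.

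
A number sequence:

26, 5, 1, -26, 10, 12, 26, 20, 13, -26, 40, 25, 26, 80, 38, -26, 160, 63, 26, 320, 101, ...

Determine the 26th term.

1280

Split by position mod 3 into 3 tracks.
Track A = 26, -26, 26, -26, 26, -26, 26: alternating ±26.
Track B = 5, 10, 20, 40, 80, 160, 320: geometric, ×2 each step.
Track C = 1, 12, 13, 25, 38, 63, 101: Fibonacci-style (each term is the sum of the two before it).
The 26th slot belongs to track B; its 9th term is 1280.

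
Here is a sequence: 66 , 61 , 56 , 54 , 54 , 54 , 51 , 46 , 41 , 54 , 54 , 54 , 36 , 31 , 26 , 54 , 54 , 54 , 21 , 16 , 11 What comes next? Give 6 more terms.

Reading positions in blocks of 6 reveals the pattern AAABBB — 2 tracks woven together.
Subsequence A: 66, 61, 56, 51, 46, 41, 36, 31, 26, 21, 16, 11 — subtracting 5 each time.
Subsequence B: 54, 54, 54, 54, 54, 54, 54, 54, 54 — always 54.
The 22nd slot belongs to subsequence B; its 10th term is 54.
Position 23 falls in subsequence B as its term 11, giving 54.
Term 24 comes from subsequence B (its 12th entry): 54.
Position 25 → subsequence A, term 13 = 6.
Term 26 comes from subsequence A (its 14th entry): 1.
Position 27 falls in subsequence A as its term 15, giving -4.

54, 54, 54, 6, 1, -4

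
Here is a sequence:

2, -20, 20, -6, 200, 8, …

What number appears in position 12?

Taking every 2nd term gives 2 separate tracks.
Track A is 2, 20, 200, which is geometric with ratio 10.
Track B is -20, -6, 8, which is linear: a_n = -34 + 14·n.
The 12th slot belongs to track B; its 6th term is 50.

50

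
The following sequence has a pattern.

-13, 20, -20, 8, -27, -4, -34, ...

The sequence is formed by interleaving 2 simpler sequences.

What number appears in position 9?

-41

Taking every 2nd term gives 2 separate tracks.
Stream A is -13, -20, -27, -34, which is subtracting 7 each time.
Stream B is 20, 8, -4, which is arithmetic, step −12.
Position 9 falls in stream A as its term 5, giving -41.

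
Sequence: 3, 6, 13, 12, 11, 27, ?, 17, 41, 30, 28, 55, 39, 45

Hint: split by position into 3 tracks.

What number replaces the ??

21

Read the sequence 3 terms at a time; column i is its own pattern.
Track A: 3, 12, ?, 30, 39 — adding 9 each time.
Track B: 6, 11, 17, 28, 45 — a Fibonacci-like recurrence a_n = a_{n-1} + a_{n-2}.
Track C: 13, 27, 41, 55 — arithmetic with common difference +14.
Filling track A at index 3 by its rule yields 21.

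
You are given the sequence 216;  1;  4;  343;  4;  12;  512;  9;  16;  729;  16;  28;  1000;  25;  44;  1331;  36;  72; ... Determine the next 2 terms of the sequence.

Split by position mod 3: positions 1, 4, 7, … form one track, and each other residue class forms its own.
Track A is 216, 343, 512, 729, 1000, 1331, which is consecutive cubes n³ from n = 6.
Track B is 1, 4, 9, 16, 25, 36, which is the squares 1², 2², 3², ….
Track C is 4, 12, 16, 28, 44, 72, which is a Fibonacci-like recurrence a_n = a_{n-1} + a_{n-2}.
Term 19 comes from track A (its 7th entry): 1728.
Position 20 → track B, term 7 = 49.

1728, 49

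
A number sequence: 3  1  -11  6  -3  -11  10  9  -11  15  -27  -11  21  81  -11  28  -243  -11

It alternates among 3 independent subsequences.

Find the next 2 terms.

36, 729

Split by position mod 3 into 3 tracks.
Subsequence A: 3, 6, 10, 15, 21, 28 — triangular numbers n(n+1)/2 for n = 2, 3, ….
Subsequence B: 1, -3, 9, -27, 81, -243 — a geometric progression (common ratio -3).
Subsequence C: -11, -11, -11, -11, -11, -11 — constant -11.
Position 19 → subsequence A, term 7 = 36.
Position 20 → subsequence B, term 7 = 729.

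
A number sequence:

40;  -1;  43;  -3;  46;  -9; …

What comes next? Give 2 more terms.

Split by position mod 2 into 2 tracks.
Track A: 40, 43, 46 (arithmetic, step +3).
Track B: -1, -3, -9 (a geometric progression (common ratio 3)).
Position 7 falls in track A as its term 4, giving 49.
Term 8 comes from track B (its 4th entry): -27.

49, -27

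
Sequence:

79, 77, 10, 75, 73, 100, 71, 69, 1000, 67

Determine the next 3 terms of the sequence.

Reading positions in blocks of 3 reveals the pattern AAB — 2 tracks woven together.
Track A: 79, 77, 75, 73, 71, 69, 67 — arithmetic with common difference −2.
Track B: 10, 100, 1000 — powers of 10.
Position 11 falls in track A as its term 8, giving 65.
Term 12 comes from track B (its 4th entry): 10000.
Position 13 falls in track A as its term 9, giving 63.

65, 10000, 63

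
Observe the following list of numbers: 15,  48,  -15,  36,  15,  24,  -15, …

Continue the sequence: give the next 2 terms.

The terms cycle through 2 interleaved subsequences.
Subsequence A: 15, -15, 15, -15 (alternating ±15).
Subsequence B: 48, 36, 24 (subtracting 12 each time).
Position 8 → subsequence B, term 4 = 12.
Position 9 → subsequence A, term 5 = 15.

12, 15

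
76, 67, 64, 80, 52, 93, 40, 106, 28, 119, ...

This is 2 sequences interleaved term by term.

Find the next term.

16

Odd-indexed and even-indexed terms follow separate rules.
Stream A is 76, 64, 52, 40, 28, which is subtracting 12 each time.
Stream B is 67, 80, 93, 106, 119, which is linear: a_n = 54 + 13·n.
The 11th slot belongs to stream A; its 6th term is 16.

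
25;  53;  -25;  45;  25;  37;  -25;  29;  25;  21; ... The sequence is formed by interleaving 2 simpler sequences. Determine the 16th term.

-3

Odd-indexed and even-indexed terms follow separate rules.
Track A: 25, -25, 25, -25, 25. Oscillating between 25 and -25.
Track B: 53, 45, 37, 29, 21. Arithmetic with common difference −8.
Position 16 falls in track B as its term 8, giving -3.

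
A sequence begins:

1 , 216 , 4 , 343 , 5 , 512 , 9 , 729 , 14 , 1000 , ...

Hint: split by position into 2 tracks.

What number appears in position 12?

1331

Split by position mod 2 into 2 tracks.
Stream A: 1, 4, 5, 9, 14. Each term equals the sum of the previous two.
Stream B: 216, 343, 512, 729, 1000. The cubes 6³, 7³, 8³, ….
Term 12 comes from stream B (its 6th entry): 1331.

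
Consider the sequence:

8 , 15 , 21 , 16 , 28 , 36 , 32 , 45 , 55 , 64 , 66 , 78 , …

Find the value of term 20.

153

The slot pattern repeats as ABB (period 3), so there are 2 interleaved tracks.
Stream A is 8, 16, 32, 64, which is powers of 2.
Stream B is 15, 21, 28, 36, 45, 55, 66, 78, which is triangular numbers starting at T_5.
Position 20 falls in stream B as its term 13, giving 153.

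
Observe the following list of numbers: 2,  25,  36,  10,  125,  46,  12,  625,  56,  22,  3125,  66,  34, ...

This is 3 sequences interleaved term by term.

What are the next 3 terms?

15625, 76, 56

Split by position mod 3: positions 1, 4, 7, … form one track, and each other residue class forms its own.
Track A = 2, 10, 12, 22, 34: each term equals the sum of the previous two.
Track B = 25, 125, 625, 3125: powers 5^2, 5^3, 5^4, ….
Track C = 36, 46, 56, 66: adding 10 each time.
The 14th slot belongs to track B; its 5th term is 15625.
Position 15 falls in track C as its term 5, giving 76.
Position 16 → track A, term 6 = 56.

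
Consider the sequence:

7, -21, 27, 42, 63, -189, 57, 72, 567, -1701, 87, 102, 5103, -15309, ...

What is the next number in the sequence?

Positions follow the repeating pattern AABB; grouping by letter gives 2 tracks.
Subsequence A: 7, -21, 63, -189, 567, -1701, 5103, -15309 — geometric with ratio -3.
Subsequence B: 27, 42, 57, 72, 87, 102 — linear: a_n = 12 + 15·n.
Term 15 comes from subsequence B (its 7th entry): 117.

117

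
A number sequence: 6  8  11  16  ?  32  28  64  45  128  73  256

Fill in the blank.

17

Positions 1, 3, 5, … form one subsequence and positions 2, 4, 6, … form another.
Stream A: 6, 11, ?, 28, 45, 73 (a Fibonacci-like recurrence a_n = a_{n-1} + a_{n-2}).
Stream B: 8, 16, 32, 64, 128, 256 (powers 2^3, 2^4, 2^5, …).
Filling stream A at index 3 by its rule yields 17.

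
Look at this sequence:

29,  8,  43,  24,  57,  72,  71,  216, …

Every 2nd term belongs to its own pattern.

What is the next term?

Odd-indexed and even-indexed terms follow separate rules.
Track A: 29, 43, 57, 71 (arithmetic with common difference +14).
Track B: 8, 24, 72, 216 (geometric, ×3 each step).
The 9th slot belongs to track A; its 5th term is 85.

85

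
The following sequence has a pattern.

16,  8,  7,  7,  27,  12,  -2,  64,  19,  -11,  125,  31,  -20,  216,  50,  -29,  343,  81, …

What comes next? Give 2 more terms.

-38, 512

Read the sequence 3 terms at a time; column i is its own pattern.
Stream A: 16, 7, -2, -11, -20, -29 (linear: a_n = 25 − 9·n).
Stream B: 8, 27, 64, 125, 216, 343 (perfect cubes starting at 2³).
Stream C: 7, 12, 19, 31, 50, 81 (Fibonacci-style (each term is the sum of the two before it)).
The 19th slot belongs to stream A; its 7th term is -38.
Term 20 comes from stream B (its 7th entry): 512.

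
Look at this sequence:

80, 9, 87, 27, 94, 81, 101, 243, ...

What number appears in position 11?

115

Odd-indexed and even-indexed terms follow separate rules.
Stream A = 80, 87, 94, 101: adding 7 each time.
Stream B = 9, 27, 81, 243: powers of 3.
Position 11 → stream A, term 6 = 115.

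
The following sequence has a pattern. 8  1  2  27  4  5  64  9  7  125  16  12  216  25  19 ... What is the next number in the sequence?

Read the sequence 3 terms at a time; column i is its own pattern.
Track A: 8, 27, 64, 125, 216 (perfect cubes starting at 2³).
Track B: 1, 4, 9, 16, 25 (consecutive squares n² from n = 1).
Track C: 2, 5, 7, 12, 19 (a Fibonacci-like recurrence a_n = a_{n-1} + a_{n-2}).
The 16th slot belongs to track A; its 6th term is 343.

343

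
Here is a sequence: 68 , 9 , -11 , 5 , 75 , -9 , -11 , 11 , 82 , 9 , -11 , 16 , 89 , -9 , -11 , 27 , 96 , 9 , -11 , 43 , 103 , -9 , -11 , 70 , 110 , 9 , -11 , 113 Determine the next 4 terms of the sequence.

The terms cycle through 4 interleaved subsequences.
Subsequence A is 68, 75, 82, 89, 96, 103, 110, which is linear: a_n = 61 + 7·n.
Subsequence B is 9, -9, 9, -9, 9, -9, 9, which is alternating ±9.
Subsequence C is -11, -11, -11, -11, -11, -11, -11, which is always -11.
Subsequence D is 5, 11, 16, 27, 43, 70, 113, which is each term equals the sum of the previous two.
Position 29 → subsequence A, term 8 = 117.
Position 30 falls in subsequence B as its term 8, giving -9.
Term 31 comes from subsequence C (its 8th entry): -11.
Position 32 → subsequence D, term 8 = 183.

117, -9, -11, 183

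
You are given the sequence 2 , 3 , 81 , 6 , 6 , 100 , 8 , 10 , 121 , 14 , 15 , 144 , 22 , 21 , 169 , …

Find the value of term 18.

Split by position mod 3 into 3 tracks.
Track A: 2, 6, 8, 14, 22 (each term equals the sum of the previous two).
Track B: 3, 6, 10, 15, 21 (triangular numbers starting at T_2).
Track C: 81, 100, 121, 144, 169 (consecutive squares n² from n = 9).
The 18th slot belongs to track C; its 6th term is 196.

196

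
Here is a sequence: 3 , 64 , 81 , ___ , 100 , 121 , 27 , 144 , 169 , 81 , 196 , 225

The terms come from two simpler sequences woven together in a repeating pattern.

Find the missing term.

Positions follow the repeating pattern ABB; grouping by letter gives 2 tracks.
Track A is 3, ?, 27, 81, which is powers of 3.
Track B is 64, 81, 100, 121, 144, 169, 196, 225, which is the squares 8², 9², 10², ….
So the missing entry in track A is 9.

9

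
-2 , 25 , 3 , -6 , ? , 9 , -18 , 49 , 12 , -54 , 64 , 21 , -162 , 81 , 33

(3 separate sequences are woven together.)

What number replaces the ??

Read the sequence 3 terms at a time; column i is its own pattern.
Track A = -2, -6, -18, -54, -162: geometric, ×3 each step.
Track B = 25, ?, 49, 64, 81: perfect squares starting at 5².
Track C = 3, 9, 12, 21, 33: each term equals the sum of the previous two.
Track B's pattern makes the blank 36.

36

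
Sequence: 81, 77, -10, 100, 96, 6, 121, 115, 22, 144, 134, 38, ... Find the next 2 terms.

169, 153

Split by position mod 3 into 3 tracks.
Track A: 81, 100, 121, 144 — consecutive squares n² from n = 9.
Track B: 77, 96, 115, 134 — arithmetic with common difference +19.
Track C: -10, 6, 22, 38 — arithmetic, step +16.
Position 13 → track A, term 5 = 169.
Position 14 → track B, term 5 = 153.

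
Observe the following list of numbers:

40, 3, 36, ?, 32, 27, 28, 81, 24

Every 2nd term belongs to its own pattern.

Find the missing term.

Odd-indexed and even-indexed terms follow separate rules.
Track A: 40, 36, 32, 28, 24. Subtracting 4 each time.
Track B: 3, ?, 27, 81. Successive powers of 3.
The gap is track B's term 2; the rule gives 9.

9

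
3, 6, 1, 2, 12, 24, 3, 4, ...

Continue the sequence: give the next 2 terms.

The slot pattern repeats as AABB (period 4), so there are 2 interleaved tracks.
Track A = 3, 6, 12, 24: multiplying by 2 each time.
Track B = 1, 2, 3, 4: linear: a_n = n.
Term 9 comes from track A (its 5th entry): 48.
Position 10 falls in track A as its term 6, giving 96.

48, 96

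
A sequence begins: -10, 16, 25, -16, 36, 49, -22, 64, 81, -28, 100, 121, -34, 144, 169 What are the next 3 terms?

Positions follow the repeating pattern ABB; grouping by letter gives 2 tracks.
Stream A: -10, -16, -22, -28, -34 (arithmetic with common difference −6).
Stream B: 16, 25, 36, 49, 64, 81, 100, 121, 144, 169 (the squares 4², 5², 6², …).
Position 16 → stream A, term 6 = -40.
Position 17 falls in stream B as its term 11, giving 196.
Position 18 → stream B, term 12 = 225.

-40, 196, 225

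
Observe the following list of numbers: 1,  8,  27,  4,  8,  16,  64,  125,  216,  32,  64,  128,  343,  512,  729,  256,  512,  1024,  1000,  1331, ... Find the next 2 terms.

1728, 2048

The slot pattern repeats as AAABBB (period 6), so there are 2 interleaved tracks.
Stream A: 1, 8, 27, 64, 125, 216, 343, 512, 729, 1000, 1331 — the cubes 1³, 2³, 3³, ….
Stream B: 4, 8, 16, 32, 64, 128, 256, 512, 1024 — geometric with ratio 2.
Position 21 → stream A, term 12 = 1728.
Term 22 comes from stream B (its 10th entry): 2048.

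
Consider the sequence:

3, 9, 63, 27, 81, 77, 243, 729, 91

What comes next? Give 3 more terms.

Positions follow the repeating pattern AAB; grouping by letter gives 2 tracks.
Stream A = 3, 9, 27, 81, 243, 729: successive powers of 3.
Stream B = 63, 77, 91: arithmetic with common difference +14.
Position 10 falls in stream A as its term 7, giving 2187.
Term 11 comes from stream A (its 8th entry): 6561.
Position 12 → stream B, term 4 = 105.

2187, 6561, 105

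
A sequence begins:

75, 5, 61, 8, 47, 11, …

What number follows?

33

Positions 1, 3, 5, … form one subsequence and positions 2, 4, 6, … form another.
Subsequence A: 75, 61, 47 (arithmetic, step −14).
Subsequence B: 5, 8, 11 (linear: a_n = 2 + 3·n).
Term 7 comes from subsequence A (its 4th entry): 33.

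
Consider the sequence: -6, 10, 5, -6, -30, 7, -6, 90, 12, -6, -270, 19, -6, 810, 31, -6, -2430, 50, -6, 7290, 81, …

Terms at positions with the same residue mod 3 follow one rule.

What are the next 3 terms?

-6, -21870, 131

Read the sequence 3 terms at a time; column i is its own pattern.
Track A = -6, -6, -6, -6, -6, -6, -6: the constant sequence -6.
Track B = 10, -30, 90, -270, 810, -2430, 7290: a geometric progression (common ratio -3).
Track C = 5, 7, 12, 19, 31, 50, 81: each term equals the sum of the previous two.
Position 22 falls in track A as its term 8, giving -6.
Term 23 comes from track B (its 8th entry): -21870.
Position 24 falls in track C as its term 8, giving 131.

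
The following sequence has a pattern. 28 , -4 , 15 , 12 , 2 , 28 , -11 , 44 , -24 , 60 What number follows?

Odd-indexed and even-indexed terms follow separate rules.
Subsequence A: 28, 15, 2, -11, -24 (subtracting 13 each time).
Subsequence B: -4, 12, 28, 44, 60 (arithmetic with common difference +16).
Position 11 falls in subsequence A as its term 6, giving -37.

-37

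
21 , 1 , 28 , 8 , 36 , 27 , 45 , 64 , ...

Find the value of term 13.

Positions 1, 3, 5, … form one subsequence and positions 2, 4, 6, … form another.
Stream A is 21, 28, 36, 45, which is triangular numbers n(n+1)/2 for n = 6, 7, ….
Stream B is 1, 8, 27, 64, which is perfect cubes starting at 1³.
The 13th slot belongs to stream A; its 7th term is 78.

78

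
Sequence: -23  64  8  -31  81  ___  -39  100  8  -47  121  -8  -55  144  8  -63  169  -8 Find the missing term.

Split by position mod 3: positions 1, 4, 7, … form one track, and each other residue class forms its own.
Track A = -23, -31, -39, -47, -55, -63: arithmetic with common difference −8.
Track B = 64, 81, 100, 121, 144, 169: consecutive squares n² from n = 8.
Track C = 8, ?, 8, -8, 8, -8: alternating ±8.
The gap is track C's term 2; the rule gives -8.

-8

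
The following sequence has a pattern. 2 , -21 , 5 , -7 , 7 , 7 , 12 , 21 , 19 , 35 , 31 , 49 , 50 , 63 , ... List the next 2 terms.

Odd-indexed and even-indexed terms follow separate rules.
Track A: 2, 5, 7, 12, 19, 31, 50 — Fibonacci-style (each term is the sum of the two before it).
Track B: -21, -7, 7, 21, 35, 49, 63 — adding 14 each time.
The 15th slot belongs to track A; its 8th term is 81.
Term 16 comes from track B (its 8th entry): 77.

81, 77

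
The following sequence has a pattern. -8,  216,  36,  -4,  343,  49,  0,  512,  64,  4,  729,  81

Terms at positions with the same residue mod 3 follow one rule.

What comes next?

The terms cycle through 3 interleaved subsequences.
Stream A: -8, -4, 0, 4. Linear: a_n = -12 + 4·n.
Stream B: 216, 343, 512, 729. The cubes 6³, 7³, 8³, ….
Stream C: 36, 49, 64, 81. Perfect squares starting at 6².
The 13th slot belongs to stream A; its 5th term is 8.

8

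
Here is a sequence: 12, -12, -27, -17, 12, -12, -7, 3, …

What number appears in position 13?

Reading positions in blocks of 4 reveals the pattern AABB — 2 tracks woven together.
Stream A: 12, -12, 12, -12 (oscillating between 12 and -12).
Stream B: -27, -17, -7, 3 (arithmetic, step +10).
Term 13 comes from stream A (its 7th entry): 12.

12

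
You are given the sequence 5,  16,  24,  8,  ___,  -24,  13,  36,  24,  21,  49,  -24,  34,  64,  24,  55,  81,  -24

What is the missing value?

Read the sequence 3 terms at a time; column i is its own pattern.
Stream A: 5, 8, 13, 21, 34, 55 — each term equals the sum of the previous two.
Stream B: 16, ?, 36, 49, 64, 81 — the squares 4², 5², 6², ….
Stream C: 24, -24, 24, -24, 24, -24 — the oscillation 24·(−1)^(n+1).
So the missing entry in stream B is 25.

25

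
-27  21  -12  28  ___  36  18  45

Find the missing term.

3

Split by position mod 2 into 2 tracks.
Subsequence A: -27, -12, ?, 18 (adding 15 each time).
Subsequence B: 21, 28, 36, 45 (the triangular numbers T_6, T_7, …).
Subsequence A's pattern makes the blank 3.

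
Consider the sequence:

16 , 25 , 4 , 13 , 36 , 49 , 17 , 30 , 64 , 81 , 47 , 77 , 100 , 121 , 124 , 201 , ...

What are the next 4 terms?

144, 169, 325, 526

The slot pattern repeats as AABB (period 4), so there are 2 interleaved tracks.
Subsequence A: 16, 25, 36, 49, 64, 81, 100, 121 (perfect squares starting at 4²).
Subsequence B: 4, 13, 17, 30, 47, 77, 124, 201 (each term equals the sum of the previous two).
Position 17 → subsequence A, term 9 = 144.
Term 18 comes from subsequence A (its 10th entry): 169.
Position 19 falls in subsequence B as its term 9, giving 325.
Position 20 falls in subsequence B as its term 10, giving 526.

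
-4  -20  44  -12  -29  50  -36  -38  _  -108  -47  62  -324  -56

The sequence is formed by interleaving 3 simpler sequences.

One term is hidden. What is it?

56

Taking every 3rd term gives 3 separate tracks.
Track A: -4, -12, -36, -108, -324 (geometric, ×3 each step).
Track B: -20, -29, -38, -47, -56 (arithmetic with common difference −9).
Track C: 44, 50, ?, 62 (arithmetic, step +6).
The gap is track C's term 3; the rule gives 56.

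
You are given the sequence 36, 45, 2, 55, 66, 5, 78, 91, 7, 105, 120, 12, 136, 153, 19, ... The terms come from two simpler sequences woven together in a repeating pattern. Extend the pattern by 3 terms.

171, 190, 31

Positions follow the repeating pattern AAB; grouping by letter gives 2 tracks.
Subsequence A is 36, 45, 55, 66, 78, 91, 105, 120, 136, 153, which is triangular numbers n(n+1)/2 for n = 8, 9, ….
Subsequence B is 2, 5, 7, 12, 19, which is Fibonacci-style (each term is the sum of the two before it).
Position 16 falls in subsequence A as its term 11, giving 171.
The 17th slot belongs to subsequence A; its 12th term is 190.
The 18th slot belongs to subsequence B; its 6th term is 31.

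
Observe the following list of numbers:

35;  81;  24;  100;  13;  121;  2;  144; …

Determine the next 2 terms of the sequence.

-9, 169

Taking every 2nd term gives 2 separate tracks.
Track A: 35, 24, 13, 2 (subtracting 11 each time).
Track B: 81, 100, 121, 144 (consecutive squares n² from n = 9).
Position 9 → track A, term 5 = -9.
Position 10 falls in track B as its term 5, giving 169.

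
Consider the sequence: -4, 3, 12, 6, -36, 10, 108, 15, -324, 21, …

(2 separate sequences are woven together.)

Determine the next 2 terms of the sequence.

Taking every 2nd term gives 2 separate tracks.
Subsequence A: -4, 12, -36, 108, -324 — geometric with ratio -3.
Subsequence B: 3, 6, 10, 15, 21 — the triangular numbers T_2, T_3, ….
The 11th slot belongs to subsequence A; its 6th term is 972.
The 12th slot belongs to subsequence B; its 6th term is 28.

972, 28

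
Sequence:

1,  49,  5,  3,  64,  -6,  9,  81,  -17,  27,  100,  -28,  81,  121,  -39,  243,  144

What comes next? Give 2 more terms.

-50, 729

Taking every 3rd term gives 3 separate tracks.
Track A: 1, 3, 9, 27, 81, 243 — successive powers of 3.
Track B: 49, 64, 81, 100, 121, 144 — perfect squares starting at 7².
Track C: 5, -6, -17, -28, -39 — linear: a_n = 16 − 11·n.
Term 18 comes from track C (its 6th entry): -50.
Position 19 falls in track A as its term 7, giving 729.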